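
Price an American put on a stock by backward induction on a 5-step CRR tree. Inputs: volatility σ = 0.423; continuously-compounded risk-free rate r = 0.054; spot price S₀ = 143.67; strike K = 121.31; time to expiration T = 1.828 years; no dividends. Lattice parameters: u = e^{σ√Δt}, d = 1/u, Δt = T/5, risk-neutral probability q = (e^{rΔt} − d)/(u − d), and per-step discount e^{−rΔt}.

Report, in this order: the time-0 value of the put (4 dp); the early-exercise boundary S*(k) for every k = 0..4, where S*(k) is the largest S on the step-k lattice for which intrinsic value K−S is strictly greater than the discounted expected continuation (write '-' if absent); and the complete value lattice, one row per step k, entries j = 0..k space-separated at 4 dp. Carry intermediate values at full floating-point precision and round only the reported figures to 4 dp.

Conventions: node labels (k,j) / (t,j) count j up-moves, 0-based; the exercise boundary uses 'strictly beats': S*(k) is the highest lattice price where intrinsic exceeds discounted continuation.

params: Δt=0.36560 u=1.29145 d=0.77432 q=0.47496 e^(-rΔt)=0.98045
t_5 payoffs: 81.3177 54.6090 10.0630 0.0000 0.0000 0.0000
t_4: node(4,0) S=51.6481 payoff=69.6619 vs cont=67.2904 → 69.6619 [stop]  node(4,1) S=86.1411 payoff=35.1689 vs cont=32.7975 → 35.1689 [stop]  node(4,2) S=143.6700 payoff=0.0000 vs cont=5.1802 → 5.1802 [wait]  node(4,3) S=239.6194 payoff=0.0000 vs cont=0.0000 → 0.0000 [wait]  node(4,4) S=399.6481 payoff=0.0000 vs cont=0.0000 → 0.0000 [wait]  ⇒ S*(4)=86.1411
t_3: node(3,0) S=66.7010 payoff=54.6090 vs cont=52.2375 → 54.6090 [stop]  node(3,1) S=111.2470 payoff=10.0630 vs cont=20.5164 → 20.5164 [wait]  node(3,2) S=185.5428 payoff=0.0000 vs cont=2.6666 → 2.6666 [wait]  node(3,3) S=309.4567 payoff=0.0000 vs cont=0.0000 → 0.0000 [wait]  ⇒ S*(3)=66.7010
t_2: node(2,0) S=86.1411 payoff=35.1689 vs cont=37.6653 → 37.6653 [wait]  node(2,1) S=143.6700 payoff=0.0000 vs cont=11.8031 → 11.8031 [wait]  node(2,2) S=239.6194 payoff=0.0000 vs cont=1.3727 → 1.3727 [wait]  ⇒ S*(2)=-
t_1: node(1,0) S=111.2470 payoff=10.0630 vs cont=24.8856 → 24.8856 [wait]  node(1,1) S=185.5428 payoff=0.0000 vs cont=6.7152 → 6.7152 [wait]  ⇒ S*(1)=-
t_0: node(0,0) S=143.6700 payoff=0.0000 vs cont=15.9376 → 15.9376 [wait]  ⇒ S*(0)=-

price = 15.9376
boundary = - - - 66.7010 86.1411
tree:
15.9376
24.8856 6.7152
37.6653 11.8031 1.3727
54.6090 20.5164 2.6666 0.0000
69.6619 35.1689 5.1802 0.0000 0.0000
81.3177 54.6090 10.0630 0.0000 0.0000 0.0000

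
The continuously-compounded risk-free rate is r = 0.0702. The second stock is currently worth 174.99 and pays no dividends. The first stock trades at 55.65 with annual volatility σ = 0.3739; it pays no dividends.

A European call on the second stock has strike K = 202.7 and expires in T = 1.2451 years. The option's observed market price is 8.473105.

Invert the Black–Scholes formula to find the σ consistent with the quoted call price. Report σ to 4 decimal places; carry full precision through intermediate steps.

At σ = 0.1641 the Black–Scholes value reproduces the quote:
σ√T = 0.1641·√1.2451 = 0.183109
d₁ = (ln(S/K) + (r+σ²/2)T) / (σ√T) = (ln(174.99/202.7) + (0.0702+0.1641²/2)·1.2451) / 0.183109 = (-0.146998 + 0.104171) / 0.183109 = -0.233891
d₂ = d₁ − σ√T = -0.233891 − 0.183109 = -0.417001
e^{−rT} = 0.916305
N(d₁) = 0.407535,  N(d₂) = 0.338339
V = S·N(d₁) − K·e^{−rT}·N(d₂) = 71.314505 − 62.841400 = 8.473105 (matching the quote); vega is positive throughout, so no other σ reproduces this price

sigma = 0.1641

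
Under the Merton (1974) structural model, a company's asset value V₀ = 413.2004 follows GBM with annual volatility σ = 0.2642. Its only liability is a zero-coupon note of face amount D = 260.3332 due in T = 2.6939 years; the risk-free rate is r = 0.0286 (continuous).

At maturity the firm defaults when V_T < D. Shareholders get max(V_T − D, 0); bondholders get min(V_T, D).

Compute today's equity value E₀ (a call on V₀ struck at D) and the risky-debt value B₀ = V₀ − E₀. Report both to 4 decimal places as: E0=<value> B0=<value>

E0=179.0842 B0=234.1162

Equity is a call on the firm's assets struck at D = 260.3332:
d₁ = [ln(V₀/D) + (r + σ²/2)T] / (σ√T)
   = [ln(413.2004/260.3332) + (0.0286 + 0.5·0.2642²)·2.6939] / (0.2642·√2.6939)
   = [0.461970 + 0.171065] / 0.433634 = 1.459837
d₂ = d₁ − σ√T = 1.459837 − 0.433634 = 1.026203
N(d₁) = 0.927833,  N(d₂) = 0.847602,  e^(−rT) = 0.925848
E₀ = V₀·N(d₁) − D·e^(−rT)·N(d₂)
   = 413.2004·0.927833 − 260.3332·0.925848·0.847602 = 179.084216
B₀ = V₀ − E₀ = 413.2004 − 179.084216 = 234.116184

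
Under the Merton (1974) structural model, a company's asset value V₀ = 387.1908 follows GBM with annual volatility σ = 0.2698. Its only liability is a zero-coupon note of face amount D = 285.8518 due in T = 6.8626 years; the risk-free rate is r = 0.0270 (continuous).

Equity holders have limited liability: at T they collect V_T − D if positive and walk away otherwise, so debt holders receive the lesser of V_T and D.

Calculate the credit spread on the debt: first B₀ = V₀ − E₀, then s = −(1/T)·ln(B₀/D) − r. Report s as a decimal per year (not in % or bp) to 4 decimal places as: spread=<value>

With assets at 387.1908 and a single debt payment of 285.8518 at 6.8626 years:
d₁ = [ln(V₀/D) + (r + σ²/2)T] / (σ√T)
   = [ln(387.1908/285.8518) + (0.0270 + 0.5·0.2698²)·6.8626] / (0.2698·√6.8626)
   = [0.303444 + 0.435062] / 0.706783 = 1.044883
d₂ = d₁ − σ√T = 1.044883 − 0.706783 = 0.338099
N(d₁) = 0.851961,  N(d₂) = 0.632356,  e^(−rT) = 0.830863
E₀ = V₀·N(d₁) − D·e^(−rT)·N(d₂)
   = 387.1908·0.851961 − 285.8518·0.830863·0.632356 = 179.684750
B₀ = V₀ − E₀ = 387.1908 − 179.684750 = 207.506050
spread = −(1/T)·ln(B₀/D) − r = −(1/6.8626)·ln(207.506050/285.8518) − 0.0270 = 0.01967517

spread=0.0197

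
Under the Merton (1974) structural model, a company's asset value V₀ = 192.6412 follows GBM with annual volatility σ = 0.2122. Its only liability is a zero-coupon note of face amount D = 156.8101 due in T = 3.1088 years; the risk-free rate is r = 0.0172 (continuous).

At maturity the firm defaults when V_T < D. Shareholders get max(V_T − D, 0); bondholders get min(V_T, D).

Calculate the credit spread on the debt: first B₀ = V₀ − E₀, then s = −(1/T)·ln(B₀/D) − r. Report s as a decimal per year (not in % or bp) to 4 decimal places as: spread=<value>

With assets at 192.6412 and a single debt payment of 156.8101 at 3.1088 years:
d₁ = [ln(V₀/D) + (r + σ²/2)T] / (σ√T)
   = [ln(192.6412/156.8101) + (0.0172 + 0.5·0.2122²)·3.1088] / (0.2122·√3.1088)
   = [0.205794 + 0.123464] / 0.374147 = 0.880024
d₂ = d₁ − σ√T = 0.880024 − 0.374147 = 0.505878
N(d₁) = 0.810577,  N(d₂) = 0.693529,  e^(−rT) = 0.947933
E₀ = V₀·N(d₁) − D·e^(−rT)·N(d₂)
   = 192.6412·0.810577 − 156.8101·0.947933·0.693529 = 53.060595
B₀ = V₀ − E₀ = 192.6412 − 53.060595 = 139.580605
spread = −(1/T)·ln(B₀/D) − r = −(1/3.1088)·ln(139.580605/156.8101) − 0.0172 = 0.02023994

spread=0.0202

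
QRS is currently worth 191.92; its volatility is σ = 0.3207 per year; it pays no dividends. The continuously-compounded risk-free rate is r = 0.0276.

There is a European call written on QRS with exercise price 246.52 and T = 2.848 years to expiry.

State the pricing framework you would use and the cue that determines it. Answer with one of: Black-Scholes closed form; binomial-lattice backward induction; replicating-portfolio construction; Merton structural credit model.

framework: Black-Scholes closed form

Key observation: the strike-246.52 call on QRS is European-exercise on a continuously-modelled lognormal underlying, so its value is a single closed-form evaluation.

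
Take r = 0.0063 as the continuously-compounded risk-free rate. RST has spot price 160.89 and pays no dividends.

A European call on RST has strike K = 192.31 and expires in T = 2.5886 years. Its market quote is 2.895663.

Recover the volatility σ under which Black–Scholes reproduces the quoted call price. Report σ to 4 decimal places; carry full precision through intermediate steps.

sigma = 0.1085

At σ = 0.1085 the Black–Scholes value reproduces the quote:
σ√T = 0.1085·√2.5886 = 0.174567
d₁ = (ln(S/K) + (r+σ²/2)T) / (σ√T) = (ln(160.89/192.31) + (0.0063+0.1085²/2)·2.5886) / 0.174567 = (-0.178388 + 0.031545) / 0.174567 = -0.841183
d₂ = d₁ − σ√T = -0.841183 − 0.174567 = -1.015750
e^{−rT} = 0.983824
N(d₁) = 0.200123,  N(d₂) = 0.154874
V = S·N(d₁) − K·e^{−rT}·N(d₂) = 32.197760 − 29.302097 = 2.895663 (the quoted price), and the Black–Scholes price is strictly increasing in σ, so σ is unique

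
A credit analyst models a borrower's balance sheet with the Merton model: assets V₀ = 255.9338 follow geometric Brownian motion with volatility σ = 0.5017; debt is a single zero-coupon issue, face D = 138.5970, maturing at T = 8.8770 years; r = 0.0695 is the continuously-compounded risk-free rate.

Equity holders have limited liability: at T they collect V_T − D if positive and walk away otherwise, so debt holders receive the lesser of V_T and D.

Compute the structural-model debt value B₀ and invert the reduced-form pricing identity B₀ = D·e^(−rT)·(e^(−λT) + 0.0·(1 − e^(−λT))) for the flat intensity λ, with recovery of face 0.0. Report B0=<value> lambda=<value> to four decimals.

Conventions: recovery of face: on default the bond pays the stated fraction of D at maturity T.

B0=54.5319 lambda=0.0356

Apply the equity-as-call identities (strike 138.5970, horizon 8.8770 years):
d₁ = [ln(V₀/D) + (r + σ²/2)T] / (σ√T)
   = [ln(255.9338/138.5970) + (0.0695 + 0.5·0.5017²)·8.8770] / (0.5017·√8.8770)
   = [0.613348 + 1.734135] / 1.494780 = 1.570454
d₂ = d₁ − σ√T = 1.570454 − 1.494780 = 0.075674
N(d₁) = 0.941845,  N(d₂) = 0.530161,  e^(−rT) = 0.539587
E₀ = V₀·N(d₁) − D·e^(−rT)·N(d₂)
   = 255.9338·0.941845 − 138.5970·0.539587·0.530161 = 201.401886
B₀ = V₀ − E₀ = 255.9338 − 201.401886 = 54.531914
e^(−λT) = (B₀·e^(rT)/D − 0)/(1 − 0) = (54.5319·1.853270/138.5970 − 0)/1 = 0.72918115
λ = −ln(0.72918115)/8.8770 = 0.035579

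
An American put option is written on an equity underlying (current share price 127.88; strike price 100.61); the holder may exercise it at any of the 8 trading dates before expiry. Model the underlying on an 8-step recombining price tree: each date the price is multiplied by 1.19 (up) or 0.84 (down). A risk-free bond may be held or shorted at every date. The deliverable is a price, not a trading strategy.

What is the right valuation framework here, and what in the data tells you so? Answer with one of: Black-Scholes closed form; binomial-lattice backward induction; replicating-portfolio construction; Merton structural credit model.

Key observation: early exercise of the strike-100.61 put must be checked at each of the 8 dates (spot 127.88), which forces a node-by-node comparison of intrinsic and continuation value backward from expiry.

framework: binomial-lattice backward induction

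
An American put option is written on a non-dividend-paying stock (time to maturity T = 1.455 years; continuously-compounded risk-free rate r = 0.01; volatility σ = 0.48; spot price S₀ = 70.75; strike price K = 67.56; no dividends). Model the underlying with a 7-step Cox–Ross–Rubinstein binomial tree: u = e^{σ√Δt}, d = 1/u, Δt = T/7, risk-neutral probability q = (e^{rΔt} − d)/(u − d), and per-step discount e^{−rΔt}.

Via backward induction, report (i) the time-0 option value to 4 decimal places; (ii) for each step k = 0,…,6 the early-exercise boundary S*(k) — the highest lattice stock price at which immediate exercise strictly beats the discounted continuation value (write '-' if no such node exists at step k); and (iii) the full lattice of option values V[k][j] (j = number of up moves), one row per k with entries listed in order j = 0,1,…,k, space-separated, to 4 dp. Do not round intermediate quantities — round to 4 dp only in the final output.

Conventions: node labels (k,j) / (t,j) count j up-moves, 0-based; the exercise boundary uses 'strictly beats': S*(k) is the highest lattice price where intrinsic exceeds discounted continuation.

params: Δt=0.20786 u=1.24463 d=0.80345 q=0.45022 e^(-rΔt)=0.99792
t_7 payoffs: 52.2687 43.8722 30.8651 10.7158 0.0000 0.0000 0.0000 0.0000
t_6: node(6,0) S=19.0320 payoff=48.5280 vs cont=48.3877 → 48.5280 [stop]  node(6,1) S=29.4826 payoff=38.0774 vs cont=37.9372 → 38.0774 [stop]  node(6,2) S=45.6715 payoff=21.8885 vs cont=21.7482 → 21.8885 [stop]  node(6,3) S=70.7500 payoff=0.0000 vs cont=5.8791 → 5.8791 [wait]  node(6,4) S=109.5991 payoff=0.0000 vs cont=0.0000 → 0.0000 [wait]  node(6,5) S=169.7805 payoff=0.0000 vs cont=0.0000 → 0.0000 [wait]  node(6,6) S=263.0077 payoff=0.0000 vs cont=0.0000 → 0.0000 [wait]  ⇒ S*(6)=45.6715
t_5: node(5,0) S=23.6878 payoff=43.8722 vs cont=43.7319 → 43.8722 [stop]  node(5,1) S=36.6949 payoff=30.8651 vs cont=30.7248 → 30.8651 [stop]  node(5,2) S=56.8442 payoff=10.7158 vs cont=14.6502 → 14.6502 [wait]  node(5,3) S=88.0576 payoff=0.0000 vs cont=3.2255 → 3.2255 [wait]  node(5,4) S=136.4104 payoff=0.0000 vs cont=0.0000 → 0.0000 [wait]  node(5,5) S=211.3140 payoff=0.0000 vs cont=0.0000 → 0.0000 [wait]  ⇒ S*(5)=36.6949
t_4: node(4,0) S=29.4826 payoff=38.0774 vs cont=37.9372 → 38.0774 [stop]  node(4,1) S=45.6715 payoff=21.8885 vs cont=23.5158 → 23.5158 [wait]  node(4,2) S=70.7500 payoff=0.0000 vs cont=9.4867 → 9.4867 [wait]  node(4,3) S=109.5991 payoff=0.0000 vs cont=1.7696 → 1.7696 [wait]  node(4,4) S=169.7805 payoff=0.0000 vs cont=0.0000 → 0.0000 [wait]  ⇒ S*(4)=29.4826
t_3: node(3,0) S=36.6949 payoff=30.8651 vs cont=31.4560 → 31.4560 [wait]  node(3,1) S=56.8442 payoff=10.7158 vs cont=17.1639 → 17.1639 [wait]  node(3,2) S=88.0576 payoff=0.0000 vs cont=5.9998 → 5.9998 [wait]  node(3,3) S=136.4104 payoff=0.0000 vs cont=0.9709 → 0.9709 [wait]  ⇒ S*(3)=-
t_2: node(2,0) S=45.6715 payoff=21.8885 vs cont=24.9694 → 24.9694 [wait]  node(2,1) S=70.7500 payoff=0.0000 vs cont=12.1123 → 12.1123 [wait]  node(2,2) S=109.5991 payoff=0.0000 vs cont=3.7279 → 3.7279 [wait]  ⇒ S*(2)=-
t_1: node(1,0) S=56.8442 payoff=10.7158 vs cont=19.1410 → 19.1410 [wait]  node(1,1) S=88.0576 payoff=0.0000 vs cont=8.3202 → 8.3202 [wait]  ⇒ S*(1)=-
t_0: node(0,0) S=70.7500 payoff=0.0000 vs cont=14.2396 → 14.2396 [wait]  ⇒ S*(0)=-

price = 14.2396
boundary = - - - - 29.4826 36.6949 45.6715
tree:
14.2396
19.1410 8.3202
24.9694 12.1123 3.7279
31.4560 17.1639 5.9998 0.9709
38.0774 23.5158 9.4867 1.7696 0.0000
43.8722 30.8651 14.6502 3.2255 0.0000 0.0000
48.5280 38.0774 21.8885 5.8791 0.0000 0.0000 0.0000
52.2687 43.8722 30.8651 10.7158 0.0000 0.0000 0.0000 0.0000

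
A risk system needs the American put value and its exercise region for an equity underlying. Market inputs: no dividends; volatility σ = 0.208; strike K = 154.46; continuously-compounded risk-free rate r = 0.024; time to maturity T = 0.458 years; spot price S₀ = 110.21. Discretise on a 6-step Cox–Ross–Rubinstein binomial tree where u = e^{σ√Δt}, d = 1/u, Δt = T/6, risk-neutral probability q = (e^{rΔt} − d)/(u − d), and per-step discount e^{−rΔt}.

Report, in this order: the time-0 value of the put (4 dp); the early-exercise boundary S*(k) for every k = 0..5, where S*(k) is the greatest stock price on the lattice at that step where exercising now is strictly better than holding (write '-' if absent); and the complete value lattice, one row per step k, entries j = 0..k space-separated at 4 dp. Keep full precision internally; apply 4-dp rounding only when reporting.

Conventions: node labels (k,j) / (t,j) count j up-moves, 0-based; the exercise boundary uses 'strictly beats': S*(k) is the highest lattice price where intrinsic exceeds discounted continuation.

price = 44.2500
boundary = 110.2100 116.7290 123.6336 130.9466 138.6921 130.9466
tree:
44.2500
50.4049 37.7310
56.2161 44.2500 30.8264
61.7027 50.4049 37.7310 23.5134
66.8830 56.2161 44.2500 30.8264 15.7679
71.7739 61.7027 50.4049 37.7310 23.5134 7.8446
76.3917 66.8830 56.2161 44.2500 30.8264 15.7679 0.0000

params: Δt=0.07633 u=1.05915 d=0.94415 q=0.50158 e^(-rΔt)=0.99817
t_6 payoffs: 76.3917 66.8830 56.2161 44.2500 30.8264 15.7679 0.0000
t_5: node(5,0) S=82.6861 payoff=71.7739 vs cont=71.4912 → 71.7739 [stop]  node(5,1) S=92.7573 payoff=61.7027 vs cont=61.4200 → 61.7027 [stop]  node(5,2) S=104.0551 payoff=50.4049 vs cont=50.1222 → 50.4049 [stop]  node(5,3) S=116.7290 payoff=37.7310 vs cont=37.4483 → 37.7310 [stop]  node(5,4) S=130.9466 payoff=23.5134 vs cont=23.2307 → 23.5134 [stop]  node(5,5) S=146.8959 payoff=7.5641 vs cont=7.8446 → 7.8446 [wait]  ⇒ S*(5)=130.9466
t_4: node(4,0) S=87.5770 payoff=66.8830 vs cont=66.6003 → 66.8830 [stop]  node(4,1) S=98.2439 payoff=56.2161 vs cont=55.9334 → 56.2161 [stop]  node(4,2) S=110.2100 payoff=44.2500 vs cont=43.9673 → 44.2500 [stop]  node(4,3) S=123.6336 payoff=30.8264 vs cont=30.5437 → 30.8264 [stop]  node(4,4) S=138.6921 payoff=15.7679 vs cont=15.6256 → 15.7679 [stop]  ⇒ S*(4)=138.6921
t_3: node(3,0) S=92.7573 payoff=61.7027 vs cont=61.4200 → 61.7027 [stop]  node(3,1) S=104.0551 payoff=50.4049 vs cont=50.1222 → 50.4049 [stop]  node(3,2) S=116.7290 payoff=37.7310 vs cont=37.4483 → 37.7310 [stop]  node(3,3) S=130.9466 payoff=23.5134 vs cont=23.2307 → 23.5134 [stop]  ⇒ S*(3)=130.9466
t_2: node(2,0) S=98.2439 payoff=56.2161 vs cont=55.9334 → 56.2161 [stop]  node(2,1) S=110.2100 payoff=44.2500 vs cont=43.9673 → 44.2500 [stop]  node(2,2) S=123.6336 payoff=30.8264 vs cont=30.5437 → 30.8264 [stop]  ⇒ S*(2)=123.6336
t_1: node(1,0) S=104.0551 payoff=50.4049 vs cont=50.1222 → 50.4049 [stop]  node(1,1) S=116.7290 payoff=37.7310 vs cont=37.4483 → 37.7310 [stop]  ⇒ S*(1)=116.7290
t_0: node(0,0) S=110.2100 payoff=44.2500 vs cont=43.9673 → 44.2500 [stop]  ⇒ S*(0)=110.2100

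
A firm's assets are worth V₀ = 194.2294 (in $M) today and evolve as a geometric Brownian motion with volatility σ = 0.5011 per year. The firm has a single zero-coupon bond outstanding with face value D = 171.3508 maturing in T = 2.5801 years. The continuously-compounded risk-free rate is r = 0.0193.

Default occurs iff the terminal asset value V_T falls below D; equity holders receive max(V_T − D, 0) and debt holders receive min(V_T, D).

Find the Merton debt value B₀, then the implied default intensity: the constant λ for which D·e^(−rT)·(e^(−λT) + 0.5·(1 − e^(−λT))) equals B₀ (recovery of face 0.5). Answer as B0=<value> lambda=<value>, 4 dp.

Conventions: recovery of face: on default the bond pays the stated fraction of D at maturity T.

B0=121.5375 lambda=0.2757

Apply the equity-as-call identities (strike 171.3508, horizon 2.5801 years):
d₁ = [ln(V₀/D) + (r + σ²/2)T] / (σ√T)
   = [ln(194.2294/171.3508) + (0.0193 + 0.5·0.5011²)·2.5801] / (0.5011·√2.5801)
   = [0.125327 + 0.373729] / 0.804901 = 0.620021
d₂ = d₁ − σ√T = 0.620021 − 0.804901 = -0.184880
N(d₁) = 0.732378,  N(d₂) = 0.426662,  e^(−rT) = 0.951424
E₀ = V₀·N(d₁) − D·e^(−rT)·N(d₂)
   = 194.2294·0.732378 − 171.3508·0.951424·0.426662 = 72.691930
B₀ = V₀ − E₀ = 194.2294 − 72.691930 = 121.537470
e^(−λT) = (B₀·e^(rT)/D − 0.5)/(1 − 0.5) = (121.5375·1.051057/171.3508 − 0.5)/0.5 = 0.49100897
λ = −ln(0.49100897)/2.5801 = 0.275684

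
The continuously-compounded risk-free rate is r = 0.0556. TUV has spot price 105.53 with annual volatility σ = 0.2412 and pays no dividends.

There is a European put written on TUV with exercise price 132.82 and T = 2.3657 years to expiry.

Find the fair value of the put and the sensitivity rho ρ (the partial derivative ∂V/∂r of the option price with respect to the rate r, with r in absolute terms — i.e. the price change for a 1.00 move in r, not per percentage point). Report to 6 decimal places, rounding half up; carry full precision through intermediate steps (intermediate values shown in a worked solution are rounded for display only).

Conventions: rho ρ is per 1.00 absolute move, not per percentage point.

price = 22.357859
ρ = -185.670073

σ√T = 0.2412·√2.3657 = 0.370986
d₁ = (ln(S/K) + (r+σ²/2)T) / (σ√T) = (ln(105.53/132.82) + (0.0556+0.2412²/2)·2.3657) / 0.370986 = (-0.230000 + 0.200348) / 0.370986 = -0.079926
d₂ = d₁ − σ√T = -0.079926 − 0.370986 = -0.450912
e^{−rT} = 0.876750
N(−d₁) = 0.531852,  N(−d₂) = 0.673973
Put price V = K·e^{−rT}·N(−d₂) − S·N(−d₁) = 78.484201 − 56.126341 = 22.357859
ρ = −K·T·e^{−rT}·N(−d₂) = -185.670073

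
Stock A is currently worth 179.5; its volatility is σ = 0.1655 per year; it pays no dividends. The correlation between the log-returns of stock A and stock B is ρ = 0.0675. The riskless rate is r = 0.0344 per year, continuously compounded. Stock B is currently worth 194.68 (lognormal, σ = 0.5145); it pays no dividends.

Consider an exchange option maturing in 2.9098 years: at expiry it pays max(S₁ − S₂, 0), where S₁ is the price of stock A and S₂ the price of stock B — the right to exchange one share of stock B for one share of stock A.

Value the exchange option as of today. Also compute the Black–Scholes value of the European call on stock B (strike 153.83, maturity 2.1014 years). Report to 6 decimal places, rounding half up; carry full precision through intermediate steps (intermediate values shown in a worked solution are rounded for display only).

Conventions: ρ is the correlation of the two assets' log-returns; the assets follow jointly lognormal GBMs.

σ_eff = √(σ₁² + σ₂² − 2ρσ₁σ₂) = √(0.1655² + 0.5145² − 2·0.0675·0.1655·0.5145) = 0.529722
d₁ = (ln(S₁/S₂) + (q₂ − q₁ + σ_eff²/2)T) / (σ_eff√T) = (ln(179.5/194.68) + (0.0 − 0.0 + 0.140303)·2.9098) / 0.903607 = 0.361961
d₂ = d₁ − σ_eff√T = 0.361961 − 0.903607 = -0.541646
N(d₁) = 0.641310,  N(d₂) = 0.294031
V = S₁·e^{−q₁T}·N(d₁) − S₂·e^{−q₂T}·N(d₂) = 115.115057 − 57.242024 = 57.873033
[vanilla: stock B call K=153.83]
σ√T = 0.5145·√2.1014 = 0.745830
d₁ = (ln(S/K) + (r+σ²/2)T) / (σ√T) = (ln(194.68/153.83) + (0.0344+0.5145²/2)·2.1014) / 0.745830 = (0.235509 + 0.350419) / 0.745830 = 0.785606
d₂ = d₁ − σ√T = 0.785606 − 0.745830 = 0.039776
e^{−rT} = 0.930263
N(d₁) = 0.783951,  N(d₂) = 0.515864
price = S·N(d₁) − K·e^{−rT}·N(d₂) = 152.619541 − 73.821363 = 78.798178

exchange price = 57.873033
price(stock B call K=153.83) = 78.798178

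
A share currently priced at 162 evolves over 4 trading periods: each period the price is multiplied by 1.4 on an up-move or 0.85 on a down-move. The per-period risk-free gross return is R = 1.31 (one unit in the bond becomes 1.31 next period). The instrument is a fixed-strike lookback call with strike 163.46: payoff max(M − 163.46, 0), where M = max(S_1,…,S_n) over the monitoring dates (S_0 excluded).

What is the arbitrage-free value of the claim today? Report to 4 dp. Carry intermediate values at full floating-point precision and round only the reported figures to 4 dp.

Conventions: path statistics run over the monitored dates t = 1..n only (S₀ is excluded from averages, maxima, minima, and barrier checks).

price = 109.9940

Under the martingale measure an up-move has probability p* = 0.8364; value the claim as the probability-weighted average of per-path payoffs, discounted 4 periods at R = 1.31.
Enumerate all 2^4 = 16 price paths (U = up ×1.4, D = down ×0.85); each path with k up-moves has probability p*^k·(1−p*)^(4−k).
DDDD: M=137.7000, payoff=0.0000, prob=0.000717
UDDD: M=226.8000, payoff=63.3400, prob=0.003665
DUDD: M=192.7800, payoff=29.3200, prob=0.003665
UUDD: M=317.5200, payoff=154.0600, prob=0.018731
DDUD: M=163.8630, payoff=0.4030, prob=0.003665
UDUD: M=269.8920, payoff=106.4320, prob=0.018731
DUUD: M=269.8920, payoff=106.4320, prob=0.018731
UUUD: M=444.5280, payoff=281.0680, prob=0.095734
DDDU: M=139.2835, payoff=0.0000, prob=0.003665
UDDU: M=229.4082, payoff=65.9482, prob=0.018731
DUDU: M=229.4082, payoff=65.9482, prob=0.018731
UUDU: M=377.8488, payoff=214.3888, prob=0.095734
DDUU: M=229.4082, payoff=65.9482, prob=0.018731
UDUU: M=377.8488, payoff=214.3888, prob=0.095734
DUUU: M=377.8488, payoff=214.3888, prob=0.095734
UUUU: M=622.3392, payoff=458.8792, prob=0.489306
Price = Σ prob·payoff / R^4 = 323.932278 / 2.944999 = 109.9940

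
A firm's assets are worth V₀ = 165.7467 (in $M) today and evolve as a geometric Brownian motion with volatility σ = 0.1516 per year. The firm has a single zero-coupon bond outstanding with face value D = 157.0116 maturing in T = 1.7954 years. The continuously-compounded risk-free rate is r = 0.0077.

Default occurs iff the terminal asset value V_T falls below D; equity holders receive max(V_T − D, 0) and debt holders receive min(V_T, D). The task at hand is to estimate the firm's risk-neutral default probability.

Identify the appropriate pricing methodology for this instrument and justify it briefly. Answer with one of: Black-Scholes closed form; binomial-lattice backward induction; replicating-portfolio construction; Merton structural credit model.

framework: Merton structural credit model

Key observation: the asked-for credit quantity lives on the firm's capital structure — asset value, asset volatility, debt face 157.0116 — which is the structural model's domain.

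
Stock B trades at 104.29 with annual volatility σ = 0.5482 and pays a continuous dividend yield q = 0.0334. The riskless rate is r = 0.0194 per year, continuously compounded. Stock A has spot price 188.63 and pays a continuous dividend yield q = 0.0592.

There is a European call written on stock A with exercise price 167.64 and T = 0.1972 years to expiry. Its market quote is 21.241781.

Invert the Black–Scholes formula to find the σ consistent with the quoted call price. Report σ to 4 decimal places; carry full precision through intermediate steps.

At σ = 0.2575 the Black–Scholes value reproduces the quote:
σ√T = 0.2575·√0.1972 = 0.114349
d₁ = (ln(S/K) + (r−q+σ²/2)T) / (σ√T) = (ln(188.63/167.64) + (0.0194−0.0592+0.2575²/2)·0.1972) / 0.114349 = (0.117969 − 0.001311) / 0.114349 = 1.020195
d₂ = d₁ − σ√T = 1.020195 − 0.114349 = 0.905847
e^{−rT} = 0.996182
e^{−qT} = 0.988394
N(d₁) = 0.846182,  N(d₂) = 0.817491
V = S·e^{−qT}·N(d₁) − K·e^{−rT}·N(d₂) = 157.762763 − 136.520982 = 21.241781 (equal to the quote); since ∂V/∂σ > 0 for all σ, the implied volatility is unique

sigma = 0.2575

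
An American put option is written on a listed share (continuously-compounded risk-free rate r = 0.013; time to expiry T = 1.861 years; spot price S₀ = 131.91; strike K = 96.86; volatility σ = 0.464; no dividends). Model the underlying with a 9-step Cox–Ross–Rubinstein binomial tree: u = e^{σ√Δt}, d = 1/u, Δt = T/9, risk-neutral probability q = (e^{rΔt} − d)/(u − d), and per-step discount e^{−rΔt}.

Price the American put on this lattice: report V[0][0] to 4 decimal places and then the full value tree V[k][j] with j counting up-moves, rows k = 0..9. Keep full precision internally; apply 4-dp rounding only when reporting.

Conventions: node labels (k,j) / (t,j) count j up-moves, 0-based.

Δt=0.20678  u=1.23490  d=0.80978  q=0.45378  discount=0.99732
step 9 (expiry): payoffs max(K−S,0) = 77.1096 66.7408 50.9285 26.8150 0.0000 0.0000 0.0000 0.0000 0.0000 0.0000
k=8: (k=8,j=0): S=24.3899, K−S=72.4701, hold=72.2101 ⇒ V=72.4701 exercise | (k=8,j=1): S=37.1943, K−S=59.6657, hold=59.4056 ⇒ V=59.6657 exercise | (k=8,j=2): S=56.7210, K−S=40.1390, hold=39.8790 ⇒ V=40.1390 exercise | (k=8,j=3): S=86.4989, K−S=10.3611, hold=14.6076 ⇒ V=14.6076 continue | (k=8,j=4): S=131.9100, K−S=0.0000, hold=0.0000 ⇒ V=0.0000 continue | (k=8,j=5): S=201.1614, K−S=0.0000, hold=0.0000 ⇒ V=0.0000 continue | (k=8,j=6): S=306.7691, K−S=0.0000, hold=0.0000 ⇒ V=0.0000 continue | (k=8,j=7): S=467.8199, K−S=0.0000, hold=0.0000 ⇒ V=0.0000 continue | (k=8,j=8): S=713.4206, K−S=0.0000, hold=0.0000 ⇒ V=0.0000 continue
k=7: (k=7,j=0): S=30.1192, K−S=66.7408, hold=66.4808 ⇒ V=66.7408 exercise | (k=7,j=1): S=45.9315, K−S=50.9285, hold=50.6685 ⇒ V=50.9285 exercise | (k=7,j=2): S=70.0450, K−S=26.8150, hold=28.4768 ⇒ V=28.4768 continue | (k=7,j=3): S=106.8179, K−S=0.0000, hold=7.9576 ⇒ V=7.9576 continue | (k=7,j=4): S=162.8963, K−S=0.0000, hold=0.0000 ⇒ V=0.0000 continue | (k=7,j=5): S=248.4152, K−S=0.0000, hold=0.0000 ⇒ V=0.0000 continue | (k=7,j=6): S=378.8307, K−S=0.0000, hold=0.0000 ⇒ V=0.0000 continue | (k=7,j=7): S=577.7130, K−S=0.0000, hold=0.0000 ⇒ V=0.0000 continue
k=6: (k=6,j=0): S=37.1943, K−S=59.6657, hold=59.4056 ⇒ V=59.6657 exercise | (k=6,j=1): S=56.7210, K−S=40.1390, hold=40.6311 ⇒ V=40.6311 continue | (k=6,j=2): S=86.4989, K−S=10.3611, hold=19.1142 ⇒ V=19.1142 continue | (k=6,j=3): S=131.9100, K−S=0.0000, hold=4.3349 ⇒ V=4.3349 continue | (k=6,j=4): S=201.1614, K−S=0.0000, hold=0.0000 ⇒ V=0.0000 continue | (k=6,j=5): S=306.7691, K−S=0.0000, hold=0.0000 ⇒ V=0.0000 continue | (k=6,j=6): S=467.8199, K−S=0.0000, hold=0.0000 ⇒ V=0.0000 continue
k=5: (k=5,j=0): S=45.9315, K−S=50.9285, hold=50.8912 ⇒ V=50.9285 exercise | (k=5,j=1): S=70.0450, K−S=26.8150, hold=30.7843 ⇒ V=30.7843 continue | (k=5,j=2): S=106.8179, K−S=0.0000, hold=12.3744 ⇒ V=12.3744 continue | (k=5,j=3): S=162.8963, K−S=0.0000, hold=2.3615 ⇒ V=2.3615 continue | (k=5,j=4): S=248.4152, K−S=0.0000, hold=0.0000 ⇒ V=0.0000 continue | (k=5,j=5): S=378.8307, K−S=0.0000, hold=0.0000 ⇒ V=0.0000 continue
k=4: (k=4,j=0): S=56.7210, K−S=40.1390, hold=41.6753 ⇒ V=41.6753 continue | (k=4,j=1): S=86.4989, K−S=10.3611, hold=22.3701 ⇒ V=22.3701 continue | (k=4,j=2): S=131.9100, K−S=0.0000, hold=7.8097 ⇒ V=7.8097 continue | (k=4,j=3): S=201.1614, K−S=0.0000, hold=1.2864 ⇒ V=1.2864 continue | (k=4,j=4): S=306.7691, K−S=0.0000, hold=0.0000 ⇒ V=0.0000 continue
k=3: (k=3,j=0): S=70.0450, K−S=26.8150, hold=32.8267 ⇒ V=32.8267 continue | (k=3,j=1): S=106.8179, K−S=0.0000, hold=15.7206 ⇒ V=15.7206 continue | (k=3,j=2): S=162.8963, K−S=0.0000, hold=4.8366 ⇒ V=4.8366 continue | (k=3,j=3): S=248.4152, K−S=0.0000, hold=0.7008 ⇒ V=0.7008 continue
k=2: (k=2,j=0): S=86.4989, K−S=10.3611, hold=24.9970 ⇒ V=24.9970 continue | (k=2,j=1): S=131.9100, K−S=0.0000, hold=10.7527 ⇒ V=10.7527 continue | (k=2,j=2): S=201.1614, K−S=0.0000, hold=2.9519 ⇒ V=2.9519 continue
k=1: (k=1,j=0): S=106.8179, K−S=0.0000, hold=18.4835 ⇒ V=18.4835 continue | (k=1,j=1): S=162.8963, K−S=0.0000, hold=7.1935 ⇒ V=7.1935 continue
k=0: (k=0,j=0): S=131.9100, K−S=0.0000, hold=13.3245 ⇒ V=13.3245 continue

price = 13.3245
tree:
13.3245
18.4835 7.1935
24.9970 10.7527 2.9519
32.8267 15.7206 4.8366 0.7008
41.6753 22.3701 7.8097 1.2864 0.0000
50.9285 30.7843 12.3744 2.3615 0.0000 0.0000
59.6657 40.6311 19.1142 4.3349 0.0000 0.0000 0.0000
66.7408 50.9285 28.4768 7.9576 0.0000 0.0000 0.0000 0.0000
72.4701 59.6657 40.1390 14.6076 0.0000 0.0000 0.0000 0.0000 0.0000
77.1096 66.7408 50.9285 26.8150 0.0000 0.0000 0.0000 0.0000 0.0000 0.0000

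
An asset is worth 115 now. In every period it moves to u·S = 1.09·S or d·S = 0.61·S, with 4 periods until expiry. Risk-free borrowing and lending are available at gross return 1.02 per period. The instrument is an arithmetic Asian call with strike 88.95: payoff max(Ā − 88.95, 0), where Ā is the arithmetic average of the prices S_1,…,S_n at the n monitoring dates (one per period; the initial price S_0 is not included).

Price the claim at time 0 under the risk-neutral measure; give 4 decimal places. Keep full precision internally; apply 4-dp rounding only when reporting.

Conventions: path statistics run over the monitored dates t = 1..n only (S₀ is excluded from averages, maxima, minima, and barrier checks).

Risk-neutral up-probability p* = (R−d)/(u−d) = (1.02−0.61)/(1.09−0.61) = 0.8542; the claim prices as the p*-weighted sum of path payoffs discounted by R^4.
Enumerate all 2^4 = 16 price paths (U = up ×1.09, D = down ×0.61); each path with k up-moves has probability p*^k·(1−p*)^(4−k).
DDDD: Ā=38.7418, payoff=0.0000, prob=0.000452
UDDD: Ā=69.2271, payoff=0.0000, prob=0.002649
DUDD: Ā=55.4271, payoff=0.0000, prob=0.002649
UUDD: Ā=99.0418, payoff=10.0918, prob=0.015517
DDUD: Ā=47.0091, payoff=0.0000, prob=0.002649
UDUD: Ā=83.9998, payoff=0.0000, prob=0.015517
DUUD: Ā=70.1998, payoff=0.0000, prob=0.015517
UUUD: Ā=125.4390, payoff=36.4890, prob=0.090883
DDDU: Ā=41.8741, payoff=0.0000, prob=0.002649
UDDU: Ā=74.8242, payoff=0.0000, prob=0.015517
DUDU: Ā=61.0242, payoff=0.0000, prob=0.015517
UUDU: Ā=109.0432, payoff=20.0932, prob=0.090883
DDUU: Ā=52.6062, payoff=0.0000, prob=0.015517
UDUU: Ā=94.0012, payoff=5.0512, prob=0.090883
DUUU: Ā=80.2012, payoff=0.0000, prob=0.090883
UUUU: Ā=143.3104, payoff=54.3604, prob=0.532317
Price = Σ prob·payoff / R^4 = 34.695048 / 1.082432 = 32.0529

price = 32.0529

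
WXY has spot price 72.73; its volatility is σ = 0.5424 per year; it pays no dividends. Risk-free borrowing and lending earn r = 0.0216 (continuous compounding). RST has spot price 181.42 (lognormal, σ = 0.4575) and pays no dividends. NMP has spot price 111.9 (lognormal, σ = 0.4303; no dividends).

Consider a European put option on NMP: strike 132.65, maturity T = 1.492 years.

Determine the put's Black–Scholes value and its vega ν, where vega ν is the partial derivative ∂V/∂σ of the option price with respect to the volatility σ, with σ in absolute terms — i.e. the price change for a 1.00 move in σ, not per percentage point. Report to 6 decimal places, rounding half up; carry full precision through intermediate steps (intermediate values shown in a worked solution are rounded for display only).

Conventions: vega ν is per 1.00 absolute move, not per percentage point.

σ√T = 0.4303·√1.492 = 0.525600
d₁ = (ln(S/K) + (r+σ²/2)T) / (σ√T) = (ln(111.9/132.65) + (0.0216+0.4303²/2)·1.492) / 0.525600 = (-0.170108 + 0.170355) / 0.525600 = 0.000469
d₂ = d₁ − σ√T = 0.000469 − 0.525600 = -0.525131
e^{−rT} = 0.968287
N(−d₁) = 0.499813,  N(−d₂) = 0.700254
Put price V = K·e^{−rT}·N(−d₂) − S·N(−d₁) = 89.942873 − 55.929049 = 34.013824
φ(d₁) = (1/√(2π))·e^{−d₁²/2} = 0.398942
ν = S·φ(d₁)·√T = 54.528621

price = 34.013824
ν = 54.528621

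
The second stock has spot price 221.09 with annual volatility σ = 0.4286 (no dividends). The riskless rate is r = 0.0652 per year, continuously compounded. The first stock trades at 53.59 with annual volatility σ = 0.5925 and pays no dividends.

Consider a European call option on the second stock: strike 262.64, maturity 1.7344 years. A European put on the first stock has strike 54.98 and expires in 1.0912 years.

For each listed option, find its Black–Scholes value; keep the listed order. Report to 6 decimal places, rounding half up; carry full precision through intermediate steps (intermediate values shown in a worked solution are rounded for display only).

price(the second stock call K=262.64) = 44.165560
price(the first stock put K=54.98) = 11.574666

[the second stock call K=262.64]
σ√T = 0.4286·√1.7344 = 0.564452
d₁ = (ln(S/K) + (r+σ²/2)T) / (σ√T) = (ln(221.09/262.64) + (0.0652+0.4286²/2)·1.7344) / 0.564452 = (-0.172214 + 0.272386) / 0.564452 = 0.177467
d₂ = d₁ − σ√T = 0.177467 − 0.564452 = -0.386985
e^{−rT} = 0.893077
N(d₁) = 0.570429,  N(d₂) = 0.349384
price = S·N(d₁) − K·e^{−rT}·N(d₂) = 126.116160 − 81.950600 = 44.165560
[the first stock put K=54.98]
σ√T = 0.5925·√1.0912 = 0.618929
d₁ = (ln(S/K) + (r+σ²/2)T) / (σ√T) = (ln(53.59/54.98) + (0.0652+0.5925²/2)·1.0912) / 0.618929 = (-0.025607 + 0.262683) / 0.618929 = 0.383042
d₂ = d₁ − σ√T = 0.383042 − 0.618929 = -0.235887
e^{−rT} = 0.931326
N(−d₁) = 0.350844,  N(−d₂) = 0.593240
price = K·e^{−rT}·N(−d₂) − S·N(−d₁) = 30.376417 − 18.801750 = 11.574666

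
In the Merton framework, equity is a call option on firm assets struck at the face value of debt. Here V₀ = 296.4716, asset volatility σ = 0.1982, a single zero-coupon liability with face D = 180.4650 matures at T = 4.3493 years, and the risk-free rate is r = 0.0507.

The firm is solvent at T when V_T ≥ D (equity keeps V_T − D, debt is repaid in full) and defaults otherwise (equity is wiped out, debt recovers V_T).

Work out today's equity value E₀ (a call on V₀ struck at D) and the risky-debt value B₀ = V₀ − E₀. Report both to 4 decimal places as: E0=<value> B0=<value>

E0=153.1350 B0=143.3366

Work the structural quantities from V₀ = 296.4716 against face 180.4650:
d₁ = [ln(V₀/D) + (r + σ²/2)T] / (σ√T)
   = [ln(296.4716/180.4650) + (0.0507 + 0.5·0.1982²)·4.3493] / (0.1982·√4.3493)
   = [0.496415 + 0.305937] / 0.413346 = 1.941115
d₂ = d₁ − σ√T = 1.941115 − 0.413346 = 1.527769
N(d₁) = 0.973878,  N(d₂) = 0.936715,  e^(−rT) = 0.802110
E₀ = V₀·N(d₁) − D·e^(−rT)·N(d₂)
   = 296.4716·0.973878 − 180.4650·0.802110·0.936715 = 153.135003
B₀ = V₀ − E₀ = 296.4716 − 153.135003 = 143.336597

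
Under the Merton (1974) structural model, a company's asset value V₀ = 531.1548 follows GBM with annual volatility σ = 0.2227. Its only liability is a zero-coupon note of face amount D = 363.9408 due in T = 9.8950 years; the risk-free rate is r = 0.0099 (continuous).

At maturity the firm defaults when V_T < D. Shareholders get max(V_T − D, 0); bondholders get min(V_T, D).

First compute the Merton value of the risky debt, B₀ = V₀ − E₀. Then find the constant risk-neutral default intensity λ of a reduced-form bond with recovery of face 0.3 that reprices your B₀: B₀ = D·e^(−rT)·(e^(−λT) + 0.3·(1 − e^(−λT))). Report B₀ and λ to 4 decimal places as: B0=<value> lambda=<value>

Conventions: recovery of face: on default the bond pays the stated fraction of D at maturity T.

B0=288.0624 lambda=0.0202

Apply the equity-as-call identities (strike 363.9408, horizon 9.8950 years):
d₁ = [ln(V₀/D) + (r + σ²/2)T] / (σ√T)
   = [ln(531.1548/363.9408) + (0.0099 + 0.5·0.2227²)·9.8950] / (0.2227·√9.8950)
   = [0.378062 + 0.343333] / 0.700532 = 1.029782
d₂ = d₁ − σ√T = 1.029782 − 0.700532 = 0.329250
N(d₁) = 0.848444,  N(d₂) = 0.629017,  e^(−rT) = 0.906685
E₀ = V₀·N(d₁) − D·e^(−rT)·N(d₂)
   = 531.1548·0.848444 − 363.9408·0.906685·0.629017 = 243.092405
B₀ = V₀ − E₀ = 531.1548 − 243.092405 = 288.062395
e^(−λT) = (B₀·e^(rT)/D − 0.3)/(1 − 0.3) = (288.0624·1.102919/363.9408 − 0.3)/0.7 = 0.81852919
λ = −ln(0.81852919)/9.8950 = 0.020237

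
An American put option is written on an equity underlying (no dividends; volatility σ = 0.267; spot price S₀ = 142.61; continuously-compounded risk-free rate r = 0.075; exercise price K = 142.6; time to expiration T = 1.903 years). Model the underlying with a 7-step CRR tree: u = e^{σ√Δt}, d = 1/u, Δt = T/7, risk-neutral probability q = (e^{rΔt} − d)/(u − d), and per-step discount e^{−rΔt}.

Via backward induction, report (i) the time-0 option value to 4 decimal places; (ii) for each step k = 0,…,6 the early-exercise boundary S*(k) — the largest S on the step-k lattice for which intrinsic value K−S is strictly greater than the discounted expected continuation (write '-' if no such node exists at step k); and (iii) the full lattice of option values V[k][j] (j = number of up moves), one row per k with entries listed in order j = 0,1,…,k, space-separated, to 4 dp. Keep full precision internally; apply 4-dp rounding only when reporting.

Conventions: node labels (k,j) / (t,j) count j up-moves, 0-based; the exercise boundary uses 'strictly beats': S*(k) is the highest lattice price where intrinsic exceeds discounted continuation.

price = 14.0437
boundary = - - 107.9520 93.9228 107.9520 93.9228 107.9520
tree:
14.0437
22.4224 7.4141
34.6480 12.8228 3.0713
48.6772 21.4921 5.8979 0.7711
60.8832 34.6480 11.0612 1.7071 0.0000
71.5030 48.6772 20.0692 3.7794 0.0000 0.0000
80.7426 60.8832 34.6480 8.3670 0.0000 0.0000 0.0000
88.7814 71.5030 48.6772 18.5233 0.0000 0.0000 0.0000 0.0000

params: Δt=0.27186 u=1.14937 d=0.87004 q=0.53900 e^(-rΔt)=0.97982
t_7 payoffs: 88.7814 71.5030 48.6772 18.5233 0.0000 0.0000 0.0000 0.0000
t_6: node(6,0) S=61.8574 payoff=80.7426 vs cont=77.8645 → 80.7426 [stop]  node(6,1) S=81.7168 payoff=60.8832 vs cont=58.0052 → 60.8832 [stop]  node(6,2) S=107.9520 payoff=34.6480 vs cont=31.7700 → 34.6480 [stop]  node(6,3) S=142.6100 payoff=0.0000 vs cont=8.3670 → 8.3670 [wait]  node(6,4) S=188.3950 payoff=0.0000 vs cont=0.0000 → 0.0000 [wait]  node(6,5) S=248.8793 payoff=0.0000 vs cont=0.0000 → 0.0000 [wait]  node(6,6) S=328.7821 payoff=0.0000 vs cont=0.0000 → 0.0000 [wait]  ⇒ S*(6)=107.9520
t_5: node(5,0) S=71.0970 payoff=71.5030 vs cont=68.6249 → 71.5030 [stop]  node(5,1) S=93.9228 payoff=48.6772 vs cont=45.7992 → 48.6772 [stop]  node(5,2) S=124.0767 payoff=18.5233 vs cont=20.0692 → 20.0692 [wait]  node(5,3) S=163.9116 payoff=0.0000 vs cont=3.7794 → 3.7794 [wait]  node(5,4) S=216.5355 payoff=0.0000 vs cont=0.0000 → 0.0000 [wait]  node(5,5) S=286.0543 payoff=0.0000 vs cont=0.0000 → 0.0000 [wait]  ⇒ S*(5)=93.9228
t_4: node(4,0) S=81.7168 payoff=60.8832 vs cont=58.0052 → 60.8832 [stop]  node(4,1) S=107.9520 payoff=34.6480 vs cont=32.5864 → 34.6480 [stop]  node(4,2) S=142.6100 payoff=0.0000 vs cont=11.0612 → 11.0612 [wait]  node(4,3) S=188.3950 payoff=0.0000 vs cont=1.7071 → 1.7071 [wait]  node(4,4) S=248.8793 payoff=0.0000 vs cont=0.0000 → 0.0000 [wait]  ⇒ S*(4)=107.9520
t_3: node(3,0) S=93.9228 payoff=48.6772 vs cont=45.7992 → 48.6772 [stop]  node(3,1) S=124.0767 payoff=18.5233 vs cont=21.4921 → 21.4921 [wait]  node(3,2) S=163.9116 payoff=0.0000 vs cont=5.8979 → 5.8979 [wait]  node(3,3) S=216.5355 payoff=0.0000 vs cont=0.7711 → 0.7711 [wait]  ⇒ S*(3)=93.9228
t_2: node(2,0) S=107.9520 payoff=34.6480 vs cont=33.3378 → 34.6480 [stop]  node(2,1) S=142.6100 payoff=0.0000 vs cont=12.8228 → 12.8228 [wait]  node(2,2) S=188.3950 payoff=0.0000 vs cont=3.0713 → 3.0713 [wait]  ⇒ S*(2)=107.9520
t_1: node(1,0) S=124.0767 payoff=18.5233 vs cont=22.4224 → 22.4224 [wait]  node(1,1) S=163.9116 payoff=0.0000 vs cont=7.4141 → 7.4141 [wait]  ⇒ S*(1)=-
t_0: node(0,0) S=142.6100 payoff=0.0000 vs cont=14.0437 → 14.0437 [wait]  ⇒ S*(0)=-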